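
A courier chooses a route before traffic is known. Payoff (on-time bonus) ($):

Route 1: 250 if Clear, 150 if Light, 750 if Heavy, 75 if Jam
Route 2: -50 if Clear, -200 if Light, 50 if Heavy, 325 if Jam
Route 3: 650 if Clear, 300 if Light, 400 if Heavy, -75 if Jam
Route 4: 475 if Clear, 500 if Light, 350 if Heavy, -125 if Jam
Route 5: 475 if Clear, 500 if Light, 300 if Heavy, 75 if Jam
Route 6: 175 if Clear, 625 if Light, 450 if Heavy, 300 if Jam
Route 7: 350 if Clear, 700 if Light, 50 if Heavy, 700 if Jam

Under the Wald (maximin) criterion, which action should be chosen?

Row minima: Route 1=75, Route 2=-200, Route 3=-75, Route 4=-125, Route 5=75, Route 6=175, Route 7=50
Best worst-case = 175 → Route 6.

Route 6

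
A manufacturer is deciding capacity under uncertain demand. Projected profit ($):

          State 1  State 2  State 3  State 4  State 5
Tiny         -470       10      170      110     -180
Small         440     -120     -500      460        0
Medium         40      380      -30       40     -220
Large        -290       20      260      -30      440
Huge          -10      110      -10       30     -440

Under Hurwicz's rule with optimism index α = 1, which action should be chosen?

Tiny: 1·170 + 0·(-470) = 170
Small: 1·460 + 0·(-500) = 460
Medium: 1·380 + 0·(-220) = 380
Large: 1·440 + 0·(-290) = 440
Huge: 1·110 + 0·(-440) = 110
Highest Hurwicz score = 460 → Small.

Small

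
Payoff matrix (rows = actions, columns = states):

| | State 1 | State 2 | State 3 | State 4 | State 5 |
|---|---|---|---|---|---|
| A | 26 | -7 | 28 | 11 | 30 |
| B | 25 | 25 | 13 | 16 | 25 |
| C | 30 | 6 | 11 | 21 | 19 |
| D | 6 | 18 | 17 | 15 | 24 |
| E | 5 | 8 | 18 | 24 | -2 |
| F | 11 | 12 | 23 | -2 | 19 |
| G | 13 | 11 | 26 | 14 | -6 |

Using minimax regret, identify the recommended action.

Column bests: State 1=30, State 2=25, State 3=28, State 4=24, State 5=30.
A regrets: 4, 32, 0, 13, 0 → max 32
B regrets: 5, 0, 15, 8, 5 → max 15
C regrets: 0, 19, 17, 3, 11 → max 19
D regrets: 24, 7, 11, 9, 6 → max 24
E regrets: 25, 17, 10, 0, 32 → max 32
F regrets: 19, 13, 5, 26, 11 → max 26
G regrets: 17, 14, 2, 10, 36 → max 36
Smallest max regret = 15 → B.

B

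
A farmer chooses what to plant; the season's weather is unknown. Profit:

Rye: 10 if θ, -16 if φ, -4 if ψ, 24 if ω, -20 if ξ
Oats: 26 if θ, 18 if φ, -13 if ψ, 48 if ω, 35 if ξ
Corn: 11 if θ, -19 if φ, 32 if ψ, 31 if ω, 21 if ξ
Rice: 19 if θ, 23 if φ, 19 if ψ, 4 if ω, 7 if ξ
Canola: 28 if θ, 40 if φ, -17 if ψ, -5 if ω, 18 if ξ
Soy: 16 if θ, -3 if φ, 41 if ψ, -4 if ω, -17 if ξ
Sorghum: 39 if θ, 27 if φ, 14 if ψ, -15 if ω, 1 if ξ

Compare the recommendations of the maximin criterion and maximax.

Row minima: Rye=-20, Oats=-13, Corn=-19, Rice=4, Canola=-17, Soy=-17, Sorghum=-15
Best worst-case = 4 → Rice.
Row maxima: Rye=24, Oats=48, Corn=32, Rice=23, Canola=40, Soy=41, Sorghum=39
Best best-case = 48 → Oats.

maximin → Rice; maximax → Oats (disagree)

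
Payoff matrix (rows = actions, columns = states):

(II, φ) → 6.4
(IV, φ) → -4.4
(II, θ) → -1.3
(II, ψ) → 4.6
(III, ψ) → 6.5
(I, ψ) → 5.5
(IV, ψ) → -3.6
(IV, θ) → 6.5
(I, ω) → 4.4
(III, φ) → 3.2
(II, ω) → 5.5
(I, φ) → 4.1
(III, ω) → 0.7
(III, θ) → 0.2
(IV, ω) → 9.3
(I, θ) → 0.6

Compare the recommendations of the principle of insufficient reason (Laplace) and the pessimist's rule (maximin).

laplace → II; maximin → I (disagree)

Row averages: I=3.65, II=3.8, III=2.65, IV=1.95
Highest average = 3.8 → II.
Row minima: I=0.6, II=-1.3, III=0.2, IV=-4.4
Best worst-case = 0.6 → I.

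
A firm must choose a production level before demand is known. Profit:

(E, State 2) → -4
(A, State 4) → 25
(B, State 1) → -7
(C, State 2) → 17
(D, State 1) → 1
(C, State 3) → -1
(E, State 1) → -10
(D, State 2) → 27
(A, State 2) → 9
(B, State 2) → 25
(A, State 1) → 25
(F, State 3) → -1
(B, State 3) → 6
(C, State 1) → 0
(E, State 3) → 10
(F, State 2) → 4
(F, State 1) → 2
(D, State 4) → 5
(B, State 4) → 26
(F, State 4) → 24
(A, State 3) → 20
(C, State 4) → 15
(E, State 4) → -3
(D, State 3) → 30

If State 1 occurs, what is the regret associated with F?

Best payoff under State 1 is 25.
Regret = 25 − 2 = 23.

23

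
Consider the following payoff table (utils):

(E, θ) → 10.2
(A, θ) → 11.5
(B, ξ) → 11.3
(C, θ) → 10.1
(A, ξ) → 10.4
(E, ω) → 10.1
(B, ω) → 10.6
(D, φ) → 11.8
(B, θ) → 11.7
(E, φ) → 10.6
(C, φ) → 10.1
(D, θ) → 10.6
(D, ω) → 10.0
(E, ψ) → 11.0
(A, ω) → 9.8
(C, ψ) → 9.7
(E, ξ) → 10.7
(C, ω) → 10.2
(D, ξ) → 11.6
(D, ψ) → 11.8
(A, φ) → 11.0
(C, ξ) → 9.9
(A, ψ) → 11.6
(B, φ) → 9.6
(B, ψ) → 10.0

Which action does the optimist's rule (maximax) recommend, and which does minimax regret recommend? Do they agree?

Row maxima: A=11.6, B=11.7, C=10.2, D=11.8, E=11.0
Best best-case = 11.8 → D.
Column bests: θ=11.7, φ=11.8, ψ=11.8, ω=10.6, ξ=11.6.
A regrets: 0.2, 0.8, 0.2, 0.8, 1.2 → max 1.2
B regrets: 0.0, 2.2, 1.8, 0.0, 0.3 → max 2.2
C regrets: 1.6, 1.7, 2.1, 0.4, 1.7 → max 2.1
D regrets: 1.1, 0.0, 0.0, 0.6, 0.0 → max 1.1
E regrets: 1.5, 1.2, 0.8, 0.5, 0.9 → max 1.5
Smallest max regret = 1.1 → D.

maximax → D; minimax regret → D (agree)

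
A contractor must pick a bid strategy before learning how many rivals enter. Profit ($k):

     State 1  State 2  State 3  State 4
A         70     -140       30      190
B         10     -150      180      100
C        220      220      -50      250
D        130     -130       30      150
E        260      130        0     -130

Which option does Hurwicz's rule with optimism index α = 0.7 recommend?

C

A: 0.7·190 + 0.3·(-140) = 91
B: 0.7·180 + 0.3·(-150) = 81
C: 0.7·250 + 0.3·(-50) = 160
D: 0.7·150 + 0.3·(-130) = 66
E: 0.7·260 + 0.3·(-130) = 143
Highest Hurwicz score = 160 → C.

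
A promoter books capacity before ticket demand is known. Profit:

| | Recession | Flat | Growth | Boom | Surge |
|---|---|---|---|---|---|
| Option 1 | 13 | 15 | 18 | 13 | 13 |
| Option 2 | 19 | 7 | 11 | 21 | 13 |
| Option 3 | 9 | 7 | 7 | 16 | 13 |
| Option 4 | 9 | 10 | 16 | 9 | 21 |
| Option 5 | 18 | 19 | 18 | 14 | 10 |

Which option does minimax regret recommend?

Column bests: Recession=19, Flat=19, Growth=18, Boom=21, Surge=21.
Option 1 regrets: 6, 4, 0, 8, 8 → max 8
Option 2 regrets: 0, 12, 7, 0, 8 → max 12
Option 3 regrets: 10, 12, 11, 5, 8 → max 12
Option 4 regrets: 10, 9, 2, 12, 0 → max 12
Option 5 regrets: 1, 0, 0, 7, 11 → max 11
Smallest max regret = 8 → Option 1.

Option 1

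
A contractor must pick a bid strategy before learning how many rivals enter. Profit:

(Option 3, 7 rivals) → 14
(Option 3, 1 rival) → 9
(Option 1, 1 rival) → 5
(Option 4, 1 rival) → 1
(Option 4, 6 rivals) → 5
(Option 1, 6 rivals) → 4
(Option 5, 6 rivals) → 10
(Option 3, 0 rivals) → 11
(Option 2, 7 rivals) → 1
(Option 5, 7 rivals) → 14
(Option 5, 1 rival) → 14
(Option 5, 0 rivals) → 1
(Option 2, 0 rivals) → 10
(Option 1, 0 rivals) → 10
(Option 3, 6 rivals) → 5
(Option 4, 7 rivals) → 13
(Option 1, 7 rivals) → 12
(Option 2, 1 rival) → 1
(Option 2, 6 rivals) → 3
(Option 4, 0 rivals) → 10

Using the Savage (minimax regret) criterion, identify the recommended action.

Option 3

Column bests: 0 rivals=11, 1 rival=14, 6 rivals=10, 7 rivals=14.
Option 1 regrets: 1, 9, 6, 2 → max 9
Option 2 regrets: 1, 13, 7, 13 → max 13
Option 3 regrets: 0, 5, 5, 0 → max 5
Option 4 regrets: 1, 13, 5, 1 → max 13
Option 5 regrets: 10, 0, 0, 0 → max 10
Smallest max regret = 5 → Option 3.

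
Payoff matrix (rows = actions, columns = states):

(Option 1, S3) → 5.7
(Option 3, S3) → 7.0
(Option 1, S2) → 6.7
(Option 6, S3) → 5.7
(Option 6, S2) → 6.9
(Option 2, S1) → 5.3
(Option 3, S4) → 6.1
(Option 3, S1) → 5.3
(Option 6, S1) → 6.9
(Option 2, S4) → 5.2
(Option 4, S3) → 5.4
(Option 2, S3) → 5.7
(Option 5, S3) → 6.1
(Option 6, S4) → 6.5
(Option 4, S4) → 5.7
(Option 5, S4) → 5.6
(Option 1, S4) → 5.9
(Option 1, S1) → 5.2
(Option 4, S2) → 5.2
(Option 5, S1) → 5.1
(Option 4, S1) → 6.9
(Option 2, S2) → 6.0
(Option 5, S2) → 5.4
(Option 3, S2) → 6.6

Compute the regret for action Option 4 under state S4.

Best payoff under S4 is 6.5.
Regret = 6.5 − 5.7 = 0.8.

0.8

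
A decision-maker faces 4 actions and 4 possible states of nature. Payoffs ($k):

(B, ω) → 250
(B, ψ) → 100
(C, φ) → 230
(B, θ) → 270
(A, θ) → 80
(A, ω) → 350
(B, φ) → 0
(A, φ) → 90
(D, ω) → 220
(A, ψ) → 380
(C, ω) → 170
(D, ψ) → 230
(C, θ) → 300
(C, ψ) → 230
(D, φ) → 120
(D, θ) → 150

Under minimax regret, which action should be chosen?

Column bests: θ=300, φ=230, ψ=380, ω=350.
A regrets: 220, 140, 0, 0 → max 220
B regrets: 30, 230, 280, 100 → max 280
C regrets: 0, 0, 150, 180 → max 180
D regrets: 150, 110, 150, 130 → max 150
Smallest max regret = 150 → D.

D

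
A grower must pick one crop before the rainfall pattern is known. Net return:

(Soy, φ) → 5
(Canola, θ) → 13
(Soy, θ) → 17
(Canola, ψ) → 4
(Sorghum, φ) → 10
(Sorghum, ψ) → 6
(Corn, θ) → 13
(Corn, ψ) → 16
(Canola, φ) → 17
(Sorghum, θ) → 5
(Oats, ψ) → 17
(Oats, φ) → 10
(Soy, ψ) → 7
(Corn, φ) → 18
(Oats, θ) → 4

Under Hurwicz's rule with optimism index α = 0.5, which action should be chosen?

Corn: 0.5·18 + 0.5·13 = 15.5
Oats: 0.5·17 + 0.5·4 = 10.5
Sorghum: 0.5·10 + 0.5·5 = 7.5
Soy: 0.5·17 + 0.5·5 = 11
Canola: 0.5·17 + 0.5·4 = 10.5
Highest Hurwicz score = 15.5 → Corn.

Corn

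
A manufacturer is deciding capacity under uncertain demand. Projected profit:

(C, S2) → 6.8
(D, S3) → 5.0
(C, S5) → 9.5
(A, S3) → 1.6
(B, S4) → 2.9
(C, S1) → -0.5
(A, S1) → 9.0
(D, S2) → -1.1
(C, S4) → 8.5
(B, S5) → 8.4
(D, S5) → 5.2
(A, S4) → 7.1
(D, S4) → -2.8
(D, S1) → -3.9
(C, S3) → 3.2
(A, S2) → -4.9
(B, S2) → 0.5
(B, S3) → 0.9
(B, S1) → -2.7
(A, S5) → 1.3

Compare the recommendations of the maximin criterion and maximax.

maximin → C; maximax → C (agree)

Row minima: A=-4.9, B=-2.7, C=-0.5, D=-3.9
Best worst-case = -0.5 → C.
Row maxima: A=9.0, B=8.4, C=9.5, D=5.2
Best best-case = 9.5 → C.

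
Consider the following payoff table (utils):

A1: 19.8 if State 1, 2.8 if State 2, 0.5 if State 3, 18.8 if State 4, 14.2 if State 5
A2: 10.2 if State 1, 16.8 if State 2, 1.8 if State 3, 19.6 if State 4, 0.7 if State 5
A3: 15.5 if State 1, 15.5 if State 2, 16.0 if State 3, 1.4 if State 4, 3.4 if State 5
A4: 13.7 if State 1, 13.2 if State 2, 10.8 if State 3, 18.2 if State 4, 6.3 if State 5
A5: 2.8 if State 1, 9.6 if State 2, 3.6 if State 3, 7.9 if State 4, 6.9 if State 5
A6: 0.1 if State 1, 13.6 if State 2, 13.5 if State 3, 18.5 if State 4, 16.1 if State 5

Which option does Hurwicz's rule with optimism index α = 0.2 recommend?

A1: 0.2·19.8 + 0.8·0.5 = 4.36
A2: 0.2·19.6 + 0.8·0.7 = 4.48
A3: 0.2·16.0 + 0.8·1.4 = 4.32
A4: 0.2·18.2 + 0.8·6.3 = 8.68
A5: 0.2·9.6 + 0.8·2.8 = 4.16
A6: 0.2·18.5 + 0.8·0.1 = 3.78
Highest Hurwicz score = 8.68 → A4.

A4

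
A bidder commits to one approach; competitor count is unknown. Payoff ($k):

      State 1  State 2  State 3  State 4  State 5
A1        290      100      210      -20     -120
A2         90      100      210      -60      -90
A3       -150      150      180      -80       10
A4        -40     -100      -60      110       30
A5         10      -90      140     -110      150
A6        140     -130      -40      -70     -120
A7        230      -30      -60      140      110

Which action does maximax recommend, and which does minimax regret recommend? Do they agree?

maximax → A1; minimax regret → A2 (disagree)

Row maxima: A1=290, A2=210, A3=180, A4=110, A5=150, A6=140, A7=230
Best best-case = 290 → A1.
Column bests: State 1=290, State 2=150, State 3=210, State 4=140, State 5=150.
A1 regrets: 0, 50, 0, 160, 270 → max 270
A2 regrets: 200, 50, 0, 200, 240 → max 240
A3 regrets: 440, 0, 30, 220, 140 → max 440
A4 regrets: 330, 250, 270, 30, 120 → max 330
A5 regrets: 280, 240, 70, 250, 0 → max 280
A6 regrets: 150, 280, 250, 210, 270 → max 280
A7 regrets: 60, 180, 270, 0, 40 → max 270
Smallest max regret = 240 → A2.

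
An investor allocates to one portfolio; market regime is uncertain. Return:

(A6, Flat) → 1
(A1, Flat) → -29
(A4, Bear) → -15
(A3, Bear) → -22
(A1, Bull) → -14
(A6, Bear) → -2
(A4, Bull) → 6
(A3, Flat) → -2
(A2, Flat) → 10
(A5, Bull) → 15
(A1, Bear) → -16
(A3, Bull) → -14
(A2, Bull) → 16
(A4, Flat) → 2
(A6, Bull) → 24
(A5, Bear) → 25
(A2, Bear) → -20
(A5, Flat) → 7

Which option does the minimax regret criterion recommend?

Column bests: Bear=25, Flat=10, Bull=24.
A1 regrets: 41, 39, 38 → max 41
A2 regrets: 45, 0, 8 → max 45
A3 regrets: 47, 12, 38 → max 47
A4 regrets: 40, 8, 18 → max 40
A5 regrets: 0, 3, 9 → max 9
A6 regrets: 27, 9, 0 → max 27
Smallest max regret = 9 → A5.

A5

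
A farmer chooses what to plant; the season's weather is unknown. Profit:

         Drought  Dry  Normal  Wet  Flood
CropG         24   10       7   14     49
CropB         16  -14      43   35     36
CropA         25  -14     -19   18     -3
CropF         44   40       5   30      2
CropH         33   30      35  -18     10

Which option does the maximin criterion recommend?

CropG

Row minima: CropG=7, CropB=-14, CropA=-19, CropF=2, CropH=-18
Best worst-case = 7 → CropG.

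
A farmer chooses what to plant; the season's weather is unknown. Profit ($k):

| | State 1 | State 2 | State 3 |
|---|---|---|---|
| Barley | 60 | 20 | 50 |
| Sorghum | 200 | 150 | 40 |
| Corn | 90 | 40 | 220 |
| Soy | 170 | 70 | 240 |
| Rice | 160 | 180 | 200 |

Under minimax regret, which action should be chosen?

Rice

Column bests: State 1=200, State 2=180, State 3=240.
Barley regrets: 140, 160, 190 → max 190
Sorghum regrets: 0, 30, 200 → max 200
Corn regrets: 110, 140, 20 → max 140
Soy regrets: 30, 110, 0 → max 110
Rice regrets: 40, 0, 40 → max 40
Smallest max regret = 40 → Rice.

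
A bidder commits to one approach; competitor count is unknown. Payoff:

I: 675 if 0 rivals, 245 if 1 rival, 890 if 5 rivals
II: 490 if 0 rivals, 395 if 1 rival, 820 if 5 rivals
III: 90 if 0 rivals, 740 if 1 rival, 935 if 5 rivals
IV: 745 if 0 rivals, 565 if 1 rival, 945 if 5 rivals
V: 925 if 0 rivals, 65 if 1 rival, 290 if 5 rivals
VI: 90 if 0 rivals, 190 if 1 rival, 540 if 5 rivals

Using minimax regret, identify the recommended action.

IV

Column bests: 0 rivals=925, 1 rival=740, 5 rivals=945.
I regrets: 250, 495, 55 → max 495
II regrets: 435, 345, 125 → max 435
III regrets: 835, 0, 10 → max 835
IV regrets: 180, 175, 0 → max 180
V regrets: 0, 675, 655 → max 675
VI regrets: 835, 550, 405 → max 835
Smallest max regret = 180 → IV.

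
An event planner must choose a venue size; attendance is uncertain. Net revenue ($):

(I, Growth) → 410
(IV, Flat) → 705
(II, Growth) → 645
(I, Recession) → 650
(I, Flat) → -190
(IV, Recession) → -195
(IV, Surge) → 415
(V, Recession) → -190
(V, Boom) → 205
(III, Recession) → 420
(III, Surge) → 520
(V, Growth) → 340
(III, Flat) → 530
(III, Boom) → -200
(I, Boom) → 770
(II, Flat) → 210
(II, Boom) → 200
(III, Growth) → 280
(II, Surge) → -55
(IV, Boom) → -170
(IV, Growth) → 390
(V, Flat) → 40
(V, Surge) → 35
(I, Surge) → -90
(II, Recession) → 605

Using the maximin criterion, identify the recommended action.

Row minima: I=-190, II=-55, III=-200, IV=-195, V=-190
Best worst-case = -55 → II.

II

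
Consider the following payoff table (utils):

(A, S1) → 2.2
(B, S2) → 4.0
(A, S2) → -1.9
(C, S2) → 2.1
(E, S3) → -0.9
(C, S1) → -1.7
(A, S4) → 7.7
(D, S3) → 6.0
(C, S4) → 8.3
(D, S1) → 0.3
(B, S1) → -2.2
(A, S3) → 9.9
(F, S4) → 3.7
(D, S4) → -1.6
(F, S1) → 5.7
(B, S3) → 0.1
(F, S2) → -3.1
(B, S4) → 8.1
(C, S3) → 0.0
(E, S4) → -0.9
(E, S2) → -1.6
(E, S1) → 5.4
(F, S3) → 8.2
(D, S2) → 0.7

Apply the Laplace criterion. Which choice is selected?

Row averages: A=4.475, B=2.5, C=2.175, D=1.35, E=0.5, F=3.625
Highest average = 4.475 → A.

A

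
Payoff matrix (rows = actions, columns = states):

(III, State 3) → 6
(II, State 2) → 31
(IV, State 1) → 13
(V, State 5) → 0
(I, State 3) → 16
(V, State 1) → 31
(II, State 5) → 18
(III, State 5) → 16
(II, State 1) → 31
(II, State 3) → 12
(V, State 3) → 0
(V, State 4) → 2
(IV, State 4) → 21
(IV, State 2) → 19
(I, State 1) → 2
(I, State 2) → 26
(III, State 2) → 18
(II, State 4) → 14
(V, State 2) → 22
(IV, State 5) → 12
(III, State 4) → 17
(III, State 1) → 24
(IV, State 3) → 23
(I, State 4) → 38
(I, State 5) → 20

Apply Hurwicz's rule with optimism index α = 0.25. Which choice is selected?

II

I: 0.25·38 + 0.75·2 = 11
II: 0.25·31 + 0.75·12 = 16.75
III: 0.25·24 + 0.75·6 = 10.5
IV: 0.25·23 + 0.75·12 = 14.75
V: 0.25·31 + 0.75·0 = 7.75
Highest Hurwicz score = 16.75 → II.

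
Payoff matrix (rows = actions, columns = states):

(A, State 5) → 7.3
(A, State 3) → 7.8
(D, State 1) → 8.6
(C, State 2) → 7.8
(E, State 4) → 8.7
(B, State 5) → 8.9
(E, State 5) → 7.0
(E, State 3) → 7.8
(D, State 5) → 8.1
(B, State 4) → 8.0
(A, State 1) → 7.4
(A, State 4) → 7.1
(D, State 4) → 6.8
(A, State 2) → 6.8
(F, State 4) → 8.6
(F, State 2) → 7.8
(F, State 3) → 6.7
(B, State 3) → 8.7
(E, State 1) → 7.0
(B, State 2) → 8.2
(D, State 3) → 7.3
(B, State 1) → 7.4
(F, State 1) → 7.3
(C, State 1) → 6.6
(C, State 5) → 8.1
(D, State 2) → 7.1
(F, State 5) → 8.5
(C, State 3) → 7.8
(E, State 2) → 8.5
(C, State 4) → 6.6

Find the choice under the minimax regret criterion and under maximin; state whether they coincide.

Column bests: State 1=8.6, State 2=8.5, State 3=8.7, State 4=8.7, State 5=8.9.
A regrets: 1.2, 1.7, 0.9, 1.6, 1.6 → max 1.7
B regrets: 1.2, 0.3, 0.0, 0.7, 0.0 → max 1.2
C regrets: 2.0, 0.7, 0.9, 2.1, 0.8 → max 2.1
D regrets: 0.0, 1.4, 1.4, 1.9, 0.8 → max 1.9
E regrets: 1.6, 0.0, 0.9, 0.0, 1.9 → max 1.9
F regrets: 1.3, 0.7, 2.0, 0.1, 0.4 → max 2.0
Smallest max regret = 1.2 → B.
Row minima: A=6.8, B=7.4, C=6.6, D=6.8, E=7.0, F=6.7
Best worst-case = 7.4 → B.

minimax regret → B; maximin → B (agree)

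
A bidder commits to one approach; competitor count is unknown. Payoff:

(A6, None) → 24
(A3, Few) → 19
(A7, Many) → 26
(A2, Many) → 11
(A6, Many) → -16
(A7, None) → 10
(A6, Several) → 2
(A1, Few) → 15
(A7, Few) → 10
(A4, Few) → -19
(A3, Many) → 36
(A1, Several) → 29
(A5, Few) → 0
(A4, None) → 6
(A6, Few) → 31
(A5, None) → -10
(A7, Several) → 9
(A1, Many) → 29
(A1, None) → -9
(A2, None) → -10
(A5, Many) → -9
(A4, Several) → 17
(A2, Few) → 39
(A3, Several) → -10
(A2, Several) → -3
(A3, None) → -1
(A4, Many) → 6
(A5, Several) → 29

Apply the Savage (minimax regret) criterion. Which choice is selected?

Column bests: None=24, Few=39, Several=29, Many=36.
A1 regrets: 33, 24, 0, 7 → max 33
A2 regrets: 34, 0, 32, 25 → max 34
A3 regrets: 25, 20, 39, 0 → max 39
A4 regrets: 18, 58, 12, 30 → max 58
A5 regrets: 34, 39, 0, 45 → max 45
A6 regrets: 0, 8, 27, 52 → max 52
A7 regrets: 14, 29, 20, 10 → max 29
Smallest max regret = 29 → A7.

A7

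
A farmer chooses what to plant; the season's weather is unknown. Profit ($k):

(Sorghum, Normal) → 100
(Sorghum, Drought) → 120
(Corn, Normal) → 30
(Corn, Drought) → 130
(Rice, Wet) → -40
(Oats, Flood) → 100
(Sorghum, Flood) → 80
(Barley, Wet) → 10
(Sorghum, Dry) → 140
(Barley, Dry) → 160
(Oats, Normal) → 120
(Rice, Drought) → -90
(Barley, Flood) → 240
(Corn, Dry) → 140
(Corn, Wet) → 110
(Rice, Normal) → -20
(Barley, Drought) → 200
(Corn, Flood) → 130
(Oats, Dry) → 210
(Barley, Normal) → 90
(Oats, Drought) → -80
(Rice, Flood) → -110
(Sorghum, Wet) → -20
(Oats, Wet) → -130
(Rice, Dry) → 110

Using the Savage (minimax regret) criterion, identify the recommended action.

Barley

Column bests: Drought=200, Dry=210, Normal=120, Wet=110, Flood=240.
Oats regrets: 280, 0, 0, 240, 140 → max 280
Corn regrets: 70, 70, 90, 0, 110 → max 110
Sorghum regrets: 80, 70, 20, 130, 160 → max 160
Barley regrets: 0, 50, 30, 100, 0 → max 100
Rice regrets: 290, 100, 140, 150, 350 → max 350
Smallest max regret = 100 → Barley.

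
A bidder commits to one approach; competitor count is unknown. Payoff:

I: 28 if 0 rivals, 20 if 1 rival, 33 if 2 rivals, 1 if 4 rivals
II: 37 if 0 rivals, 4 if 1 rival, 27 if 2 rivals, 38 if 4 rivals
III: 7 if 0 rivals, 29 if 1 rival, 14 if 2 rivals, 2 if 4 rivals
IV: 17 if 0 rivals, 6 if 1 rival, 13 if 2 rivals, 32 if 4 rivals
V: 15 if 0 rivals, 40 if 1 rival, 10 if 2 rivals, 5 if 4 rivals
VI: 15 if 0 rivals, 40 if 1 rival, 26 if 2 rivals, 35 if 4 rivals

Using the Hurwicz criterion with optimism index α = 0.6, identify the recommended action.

VI

I: 0.6·33 + 0.4·1 = 20.2
II: 0.6·38 + 0.4·4 = 24.4
III: 0.6·29 + 0.4·2 = 18.2
IV: 0.6·32 + 0.4·6 = 21.6
V: 0.6·40 + 0.4·5 = 26
VI: 0.6·40 + 0.4·15 = 30
Highest Hurwicz score = 30 → VI.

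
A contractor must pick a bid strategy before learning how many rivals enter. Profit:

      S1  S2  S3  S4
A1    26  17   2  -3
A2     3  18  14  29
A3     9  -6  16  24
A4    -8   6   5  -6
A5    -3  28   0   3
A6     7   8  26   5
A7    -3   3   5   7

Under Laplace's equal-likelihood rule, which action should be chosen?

A2

Row averages: A1=10.5, A2=16, A3=10.75, A4=-0.75, A5=7, A6=11.5, A7=3
Highest average = 16 → A2.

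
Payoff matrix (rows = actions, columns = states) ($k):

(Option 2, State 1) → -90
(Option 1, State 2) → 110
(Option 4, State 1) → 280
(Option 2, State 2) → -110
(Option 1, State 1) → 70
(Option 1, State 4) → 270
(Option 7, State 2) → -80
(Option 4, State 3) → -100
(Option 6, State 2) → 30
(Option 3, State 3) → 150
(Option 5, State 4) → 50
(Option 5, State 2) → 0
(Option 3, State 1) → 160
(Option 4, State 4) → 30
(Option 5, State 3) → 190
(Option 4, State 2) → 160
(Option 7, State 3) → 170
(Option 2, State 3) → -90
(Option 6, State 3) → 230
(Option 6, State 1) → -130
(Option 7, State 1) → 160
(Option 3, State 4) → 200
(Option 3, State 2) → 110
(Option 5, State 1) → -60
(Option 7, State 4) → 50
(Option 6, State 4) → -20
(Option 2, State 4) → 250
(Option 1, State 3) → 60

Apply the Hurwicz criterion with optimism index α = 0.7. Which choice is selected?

Option 1: 0.7·270 + 0.3·60 = 207
Option 2: 0.7·250 + 0.3·(-110) = 142
Option 3: 0.7·200 + 0.3·110 = 173
Option 4: 0.7·280 + 0.3·(-100) = 166
Option 5: 0.7·190 + 0.3·(-60) = 115
Option 6: 0.7·230 + 0.3·(-130) = 122
Option 7: 0.7·170 + 0.3·(-80) = 95
Highest Hurwicz score = 207 → Option 1.

Option 1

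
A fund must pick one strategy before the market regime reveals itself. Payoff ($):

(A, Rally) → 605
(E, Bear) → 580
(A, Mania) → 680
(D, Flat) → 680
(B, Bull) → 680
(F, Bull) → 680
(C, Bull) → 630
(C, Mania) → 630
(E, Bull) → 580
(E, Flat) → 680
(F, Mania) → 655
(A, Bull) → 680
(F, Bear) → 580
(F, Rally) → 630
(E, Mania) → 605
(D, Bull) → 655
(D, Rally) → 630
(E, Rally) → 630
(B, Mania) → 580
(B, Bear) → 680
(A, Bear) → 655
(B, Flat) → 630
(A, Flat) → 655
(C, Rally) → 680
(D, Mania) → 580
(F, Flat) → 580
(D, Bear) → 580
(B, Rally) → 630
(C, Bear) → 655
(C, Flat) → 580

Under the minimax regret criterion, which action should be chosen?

A

Column bests: Bear=680, Flat=680, Bull=680, Rally=680, Mania=680.
A regrets: 25, 25, 0, 75, 0 → max 75
B regrets: 0, 50, 0, 50, 100 → max 100
C regrets: 25, 100, 50, 0, 50 → max 100
D regrets: 100, 0, 25, 50, 100 → max 100
E regrets: 100, 0, 100, 50, 75 → max 100
F regrets: 100, 100, 0, 50, 25 → max 100
Smallest max regret = 75 → A.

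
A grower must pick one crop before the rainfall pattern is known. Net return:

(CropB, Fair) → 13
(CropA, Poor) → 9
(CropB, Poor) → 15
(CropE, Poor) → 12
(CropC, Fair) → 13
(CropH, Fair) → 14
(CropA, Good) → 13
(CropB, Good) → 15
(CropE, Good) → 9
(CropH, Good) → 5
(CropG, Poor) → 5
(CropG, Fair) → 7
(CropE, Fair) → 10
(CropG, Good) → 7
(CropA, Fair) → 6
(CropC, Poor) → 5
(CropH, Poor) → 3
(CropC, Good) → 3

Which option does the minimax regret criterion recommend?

Column bests: Poor=15, Fair=14, Good=15.
CropG regrets: 10, 7, 8 → max 10
CropE regrets: 3, 4, 6 → max 6
CropH regrets: 12, 0, 10 → max 12
CropA regrets: 6, 8, 2 → max 8
CropC regrets: 10, 1, 12 → max 12
CropB regrets: 0, 1, 0 → max 1
Smallest max regret = 1 → CropB.

CropB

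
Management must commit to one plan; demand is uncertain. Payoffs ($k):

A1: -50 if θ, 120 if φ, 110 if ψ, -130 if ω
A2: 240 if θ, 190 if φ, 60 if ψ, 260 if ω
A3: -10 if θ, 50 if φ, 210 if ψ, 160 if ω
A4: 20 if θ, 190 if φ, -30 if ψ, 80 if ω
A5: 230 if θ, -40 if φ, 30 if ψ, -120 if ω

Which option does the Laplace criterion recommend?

Row averages: A1=12.5, A2=187.5, A3=102.5, A4=65, A5=25
Highest average = 187.5 → A2.

A2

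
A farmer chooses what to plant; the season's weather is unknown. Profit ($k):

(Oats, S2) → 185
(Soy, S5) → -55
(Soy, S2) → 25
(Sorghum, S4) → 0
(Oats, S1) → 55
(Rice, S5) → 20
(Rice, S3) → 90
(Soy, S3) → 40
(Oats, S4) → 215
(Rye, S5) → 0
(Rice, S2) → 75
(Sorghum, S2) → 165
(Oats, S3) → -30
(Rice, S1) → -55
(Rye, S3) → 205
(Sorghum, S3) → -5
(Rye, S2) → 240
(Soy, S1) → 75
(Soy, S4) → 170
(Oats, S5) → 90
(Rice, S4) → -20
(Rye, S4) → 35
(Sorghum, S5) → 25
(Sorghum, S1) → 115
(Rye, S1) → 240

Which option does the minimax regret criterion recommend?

Column bests: S1=240, S2=240, S3=205, S4=215, S5=90.
Rye regrets: 0, 0, 0, 180, 90 → max 180
Oats regrets: 185, 55, 235, 0, 0 → max 235
Rice regrets: 295, 165, 115, 235, 70 → max 295
Sorghum regrets: 125, 75, 210, 215, 65 → max 215
Soy regrets: 165, 215, 165, 45, 145 → max 215
Smallest max regret = 180 → Rye.

Rye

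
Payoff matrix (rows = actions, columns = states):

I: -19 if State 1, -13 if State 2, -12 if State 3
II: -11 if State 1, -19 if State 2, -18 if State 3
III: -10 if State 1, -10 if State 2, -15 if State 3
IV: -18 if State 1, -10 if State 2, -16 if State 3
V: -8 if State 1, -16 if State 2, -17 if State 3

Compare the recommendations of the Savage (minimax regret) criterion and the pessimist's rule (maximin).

Column bests: State 1=-8, State 2=-10, State 3=-12.
I regrets: 11, 3, 0 → max 11
II regrets: 3, 9, 6 → max 9
III regrets: 2, 0, 3 → max 3
IV regrets: 10, 0, 4 → max 10
V regrets: 0, 6, 5 → max 6
Smallest max regret = 3 → III.
Row minima: I=-19, II=-19, III=-15, IV=-18, V=-17
Best worst-case = -15 → III.

minimax regret → III; maximin → III (agree)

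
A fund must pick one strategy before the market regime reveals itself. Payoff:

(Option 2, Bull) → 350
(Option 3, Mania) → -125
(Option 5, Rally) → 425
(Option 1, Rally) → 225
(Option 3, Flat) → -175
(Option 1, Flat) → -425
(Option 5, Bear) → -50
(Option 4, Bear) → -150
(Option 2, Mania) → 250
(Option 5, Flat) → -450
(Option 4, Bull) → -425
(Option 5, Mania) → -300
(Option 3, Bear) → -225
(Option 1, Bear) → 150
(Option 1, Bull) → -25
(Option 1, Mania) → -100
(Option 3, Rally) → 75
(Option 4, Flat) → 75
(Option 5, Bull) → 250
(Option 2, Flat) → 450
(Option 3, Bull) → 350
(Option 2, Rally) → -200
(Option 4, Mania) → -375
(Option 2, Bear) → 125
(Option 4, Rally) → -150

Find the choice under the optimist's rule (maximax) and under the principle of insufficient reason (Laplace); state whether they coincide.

Row maxima: Option 1=225, Option 2=450, Option 3=350, Option 4=75, Option 5=425
Best best-case = 450 → Option 2.
Row averages: Option 1=-35, Option 2=195, Option 3=-20, Option 4=-205, Option 5=-25
Highest average = 195 → Option 2.

maximax → Option 2; laplace → Option 2 (agree)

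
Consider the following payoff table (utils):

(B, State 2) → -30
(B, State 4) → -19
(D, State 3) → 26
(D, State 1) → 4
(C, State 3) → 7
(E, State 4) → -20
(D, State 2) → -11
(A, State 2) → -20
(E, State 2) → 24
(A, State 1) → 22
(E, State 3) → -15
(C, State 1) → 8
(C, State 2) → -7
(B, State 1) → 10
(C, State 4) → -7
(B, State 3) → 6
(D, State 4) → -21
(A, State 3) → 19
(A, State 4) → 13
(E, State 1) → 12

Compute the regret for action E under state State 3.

41

Best payoff under State 3 is 26.
Regret = 26 − (-15) = 41.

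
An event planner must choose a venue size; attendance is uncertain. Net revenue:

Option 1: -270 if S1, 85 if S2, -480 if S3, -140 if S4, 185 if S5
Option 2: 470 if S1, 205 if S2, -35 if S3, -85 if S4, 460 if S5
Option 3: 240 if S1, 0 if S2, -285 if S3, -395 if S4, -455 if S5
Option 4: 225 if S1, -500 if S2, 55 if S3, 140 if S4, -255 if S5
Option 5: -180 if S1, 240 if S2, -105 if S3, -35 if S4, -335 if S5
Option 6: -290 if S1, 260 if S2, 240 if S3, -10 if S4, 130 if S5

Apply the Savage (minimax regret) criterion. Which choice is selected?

Column bests: S1=470, S2=260, S3=240, S4=140, S5=460.
Option 1 regrets: 740, 175, 720, 280, 275 → max 740
Option 2 regrets: 0, 55, 275, 225, 0 → max 275
Option 3 regrets: 230, 260, 525, 535, 915 → max 915
Option 4 regrets: 245, 760, 185, 0, 715 → max 760
Option 5 regrets: 650, 20, 345, 175, 795 → max 795
Option 6 regrets: 760, 0, 0, 150, 330 → max 760
Smallest max regret = 275 → Option 2.

Option 2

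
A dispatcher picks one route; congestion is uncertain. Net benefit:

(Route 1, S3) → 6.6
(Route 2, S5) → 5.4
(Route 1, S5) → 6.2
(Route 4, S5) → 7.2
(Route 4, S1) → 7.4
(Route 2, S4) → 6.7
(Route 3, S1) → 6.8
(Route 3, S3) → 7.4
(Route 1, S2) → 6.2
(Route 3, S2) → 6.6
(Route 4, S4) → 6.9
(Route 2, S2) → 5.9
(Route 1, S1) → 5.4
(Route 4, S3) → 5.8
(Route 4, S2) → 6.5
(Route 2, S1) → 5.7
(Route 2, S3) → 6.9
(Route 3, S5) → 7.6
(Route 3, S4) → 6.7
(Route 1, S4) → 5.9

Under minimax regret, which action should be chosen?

Route 3

Column bests: S1=7.4, S2=6.6, S3=7.4, S4=6.9, S5=7.6.
Route 1 regrets: 2.0, 0.4, 0.8, 1.0, 1.4 → max 2.0
Route 2 regrets: 1.7, 0.7, 0.5, 0.2, 2.2 → max 2.2
Route 3 regrets: 0.6, 0.0, 0.0, 0.2, 0.0 → max 0.6
Route 4 regrets: 0.0, 0.1, 1.6, 0.0, 0.4 → max 1.6
Smallest max regret = 0.6 → Route 3.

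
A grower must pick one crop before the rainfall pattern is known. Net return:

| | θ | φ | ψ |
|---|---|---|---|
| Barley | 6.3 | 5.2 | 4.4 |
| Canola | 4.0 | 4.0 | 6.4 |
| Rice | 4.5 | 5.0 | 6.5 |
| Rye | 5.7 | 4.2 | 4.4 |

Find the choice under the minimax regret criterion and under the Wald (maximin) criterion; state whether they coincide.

Column bests: θ=6.3, φ=5.2, ψ=6.5.
Barley regrets: 0.0, 0.0, 2.1 → max 2.1
Canola regrets: 2.3, 1.2, 0.1 → max 2.3
Rice regrets: 1.8, 0.2, 0.0 → max 1.8
Rye regrets: 0.6, 1.0, 2.1 → max 2.1
Smallest max regret = 1.8 → Rice.
Row minima: Barley=4.4, Canola=4.0, Rice=4.5, Rye=4.2
Best worst-case = 4.5 → Rice.

minimax regret → Rice; maximin → Rice (agree)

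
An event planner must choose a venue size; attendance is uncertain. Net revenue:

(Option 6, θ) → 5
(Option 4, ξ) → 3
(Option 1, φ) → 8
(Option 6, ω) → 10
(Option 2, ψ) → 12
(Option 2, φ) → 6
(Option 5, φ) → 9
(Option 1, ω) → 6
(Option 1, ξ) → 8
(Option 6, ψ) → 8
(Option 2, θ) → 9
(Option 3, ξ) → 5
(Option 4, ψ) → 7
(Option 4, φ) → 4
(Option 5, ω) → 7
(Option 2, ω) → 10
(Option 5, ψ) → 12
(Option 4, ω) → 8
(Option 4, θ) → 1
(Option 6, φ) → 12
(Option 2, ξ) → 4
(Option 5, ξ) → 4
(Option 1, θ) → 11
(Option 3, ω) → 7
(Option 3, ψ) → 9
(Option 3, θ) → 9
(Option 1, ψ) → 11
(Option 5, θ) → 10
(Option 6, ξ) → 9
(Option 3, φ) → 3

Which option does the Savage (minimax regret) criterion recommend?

Option 1

Column bests: θ=11, φ=12, ψ=12, ω=10, ξ=9.
Option 1 regrets: 0, 4, 1, 4, 1 → max 4
Option 2 regrets: 2, 6, 0, 0, 5 → max 6
Option 3 regrets: 2, 9, 3, 3, 4 → max 9
Option 4 regrets: 10, 8, 5, 2, 6 → max 10
Option 5 regrets: 1, 3, 0, 3, 5 → max 5
Option 6 regrets: 6, 0, 4, 0, 0 → max 6
Smallest max regret = 4 → Option 1.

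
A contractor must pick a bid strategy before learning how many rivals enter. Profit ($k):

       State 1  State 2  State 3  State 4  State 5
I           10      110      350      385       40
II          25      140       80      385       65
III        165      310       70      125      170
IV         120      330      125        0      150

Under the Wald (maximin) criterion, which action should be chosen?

Row minima: I=10, II=25, III=70, IV=0
Best worst-case = 70 → III.

III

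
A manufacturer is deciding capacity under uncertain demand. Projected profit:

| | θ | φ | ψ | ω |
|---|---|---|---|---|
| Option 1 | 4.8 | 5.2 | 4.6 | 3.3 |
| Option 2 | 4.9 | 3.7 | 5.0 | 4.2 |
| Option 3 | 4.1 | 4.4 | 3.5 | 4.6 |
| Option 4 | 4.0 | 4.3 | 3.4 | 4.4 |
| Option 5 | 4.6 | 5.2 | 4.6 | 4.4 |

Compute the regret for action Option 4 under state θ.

Best payoff under θ is 4.9.
Regret = 4.9 − 4.0 = 0.9.

0.9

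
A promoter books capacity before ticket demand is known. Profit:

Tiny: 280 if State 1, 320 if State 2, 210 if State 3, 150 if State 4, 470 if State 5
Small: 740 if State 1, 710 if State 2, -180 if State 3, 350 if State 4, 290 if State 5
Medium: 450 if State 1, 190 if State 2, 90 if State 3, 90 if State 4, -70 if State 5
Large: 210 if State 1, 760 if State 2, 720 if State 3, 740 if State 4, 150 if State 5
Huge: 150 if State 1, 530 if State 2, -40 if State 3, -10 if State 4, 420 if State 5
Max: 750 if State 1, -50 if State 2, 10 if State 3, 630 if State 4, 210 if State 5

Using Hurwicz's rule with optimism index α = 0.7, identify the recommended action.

Large

Tiny: 0.7·470 + 0.3·150 = 374
Small: 0.7·740 + 0.3·(-180) = 464
Medium: 0.7·450 + 0.3·(-70) = 294
Large: 0.7·760 + 0.3·150 = 577
Huge: 0.7·530 + 0.3·(-40) = 359
Max: 0.7·750 + 0.3·(-50) = 510
Highest Hurwicz score = 577 → Large.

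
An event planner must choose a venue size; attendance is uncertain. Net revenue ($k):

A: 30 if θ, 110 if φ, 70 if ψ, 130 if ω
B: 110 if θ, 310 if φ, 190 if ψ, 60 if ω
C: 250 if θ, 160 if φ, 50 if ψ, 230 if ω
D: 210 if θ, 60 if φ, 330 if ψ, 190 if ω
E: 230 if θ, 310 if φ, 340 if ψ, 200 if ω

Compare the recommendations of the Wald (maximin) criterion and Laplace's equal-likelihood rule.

Row minima: A=30, B=60, C=50, D=60, E=200
Best worst-case = 200 → E.
Row averages: A=85, B=167.5, C=172.5, D=197.5, E=270
Highest average = 270 → E.

maximin → E; laplace → E (agree)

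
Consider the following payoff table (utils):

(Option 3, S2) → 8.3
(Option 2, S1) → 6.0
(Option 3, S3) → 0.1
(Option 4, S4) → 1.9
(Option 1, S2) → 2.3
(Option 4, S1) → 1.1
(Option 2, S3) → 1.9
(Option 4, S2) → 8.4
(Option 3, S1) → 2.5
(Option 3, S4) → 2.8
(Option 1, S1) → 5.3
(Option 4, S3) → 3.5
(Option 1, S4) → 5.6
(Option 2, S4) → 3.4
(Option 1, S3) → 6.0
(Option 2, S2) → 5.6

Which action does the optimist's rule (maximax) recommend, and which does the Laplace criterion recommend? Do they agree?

Row maxima: Option 1=6.0, Option 2=6.0, Option 3=8.3, Option 4=8.4
Best best-case = 8.4 → Option 4.
Row averages: Option 1=4.8, Option 2=4.225, Option 3=3.425, Option 4=3.725
Highest average = 4.8 → Option 1.

maximax → Option 4; laplace → Option 1 (disagree)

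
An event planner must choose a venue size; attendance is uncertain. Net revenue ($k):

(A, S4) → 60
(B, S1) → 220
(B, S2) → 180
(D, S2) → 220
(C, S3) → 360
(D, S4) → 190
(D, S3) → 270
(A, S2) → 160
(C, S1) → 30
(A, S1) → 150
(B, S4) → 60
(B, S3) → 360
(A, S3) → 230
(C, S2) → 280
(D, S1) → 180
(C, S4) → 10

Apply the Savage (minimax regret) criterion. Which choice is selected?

Column bests: S1=220, S2=280, S3=360, S4=190.
A regrets: 70, 120, 130, 130 → max 130
B regrets: 0, 100, 0, 130 → max 130
C regrets: 190, 0, 0, 180 → max 190
D regrets: 40, 60, 90, 0 → max 90
Smallest max regret = 90 → D.

D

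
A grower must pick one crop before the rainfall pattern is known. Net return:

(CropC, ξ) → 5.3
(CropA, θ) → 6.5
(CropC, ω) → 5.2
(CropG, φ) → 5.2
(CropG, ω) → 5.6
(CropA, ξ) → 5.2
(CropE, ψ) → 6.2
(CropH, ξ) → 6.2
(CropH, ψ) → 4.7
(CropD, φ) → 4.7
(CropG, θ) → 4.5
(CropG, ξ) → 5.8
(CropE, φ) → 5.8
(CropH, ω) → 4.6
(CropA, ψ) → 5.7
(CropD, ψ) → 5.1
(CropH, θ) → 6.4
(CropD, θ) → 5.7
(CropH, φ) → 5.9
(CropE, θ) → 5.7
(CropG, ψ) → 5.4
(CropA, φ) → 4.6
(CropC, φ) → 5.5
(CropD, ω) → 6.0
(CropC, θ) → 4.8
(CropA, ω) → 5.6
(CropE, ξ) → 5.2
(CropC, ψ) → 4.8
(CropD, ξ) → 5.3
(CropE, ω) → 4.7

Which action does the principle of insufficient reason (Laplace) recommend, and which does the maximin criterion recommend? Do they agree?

laplace → CropH; maximin → CropC (disagree)

Row averages: CropE=5.52, CropG=5.3, CropA=5.52, CropC=5.12, CropH=5.56, CropD=5.36
Highest average = 5.56 → CropH.
Row minima: CropE=4.7, CropG=4.5, CropA=4.6, CropC=4.8, CropH=4.6, CropD=4.7
Best worst-case = 4.8 → CropC.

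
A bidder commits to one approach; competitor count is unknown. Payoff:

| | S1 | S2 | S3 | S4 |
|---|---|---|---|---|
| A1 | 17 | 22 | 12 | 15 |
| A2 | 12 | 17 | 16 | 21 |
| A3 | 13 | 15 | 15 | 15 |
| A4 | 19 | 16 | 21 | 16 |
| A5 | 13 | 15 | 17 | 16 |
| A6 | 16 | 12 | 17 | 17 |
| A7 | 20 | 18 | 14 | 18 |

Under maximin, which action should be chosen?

Row minima: A1=12, A2=12, A3=13, A4=16, A5=13, A6=12, A7=14
Best worst-case = 16 → A4.

A4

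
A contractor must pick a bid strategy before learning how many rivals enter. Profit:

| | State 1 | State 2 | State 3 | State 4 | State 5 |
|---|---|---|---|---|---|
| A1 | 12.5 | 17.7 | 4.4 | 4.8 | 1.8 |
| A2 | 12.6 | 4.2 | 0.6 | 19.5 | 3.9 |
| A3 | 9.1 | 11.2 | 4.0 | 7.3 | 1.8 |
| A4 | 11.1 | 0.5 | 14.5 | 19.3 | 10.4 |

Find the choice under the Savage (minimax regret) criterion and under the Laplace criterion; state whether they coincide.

minimax regret → A3; laplace → A4 (disagree)

Column bests: State 1=12.6, State 2=17.7, State 3=14.5, State 4=19.5, State 5=10.4.
A1 regrets: 0.1, 0.0, 10.1, 14.7, 8.6 → max 14.7
A2 regrets: 0.0, 13.5, 13.9, 0.0, 6.5 → max 13.9
A3 regrets: 3.5, 6.5, 10.5, 12.2, 8.6 → max 12.2
A4 regrets: 1.5, 17.2, 0.0, 0.2, 0.0 → max 17.2
Smallest max regret = 12.2 → A3.
Row averages: A1=8.24, A2=8.16, A3=6.68, A4=11.16
Highest average = 11.16 → A4.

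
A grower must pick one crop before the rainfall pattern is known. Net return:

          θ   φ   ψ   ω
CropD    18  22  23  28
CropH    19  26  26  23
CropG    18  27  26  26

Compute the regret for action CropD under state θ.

Best payoff under θ is 19.
Regret = 19 − 18 = 1.

1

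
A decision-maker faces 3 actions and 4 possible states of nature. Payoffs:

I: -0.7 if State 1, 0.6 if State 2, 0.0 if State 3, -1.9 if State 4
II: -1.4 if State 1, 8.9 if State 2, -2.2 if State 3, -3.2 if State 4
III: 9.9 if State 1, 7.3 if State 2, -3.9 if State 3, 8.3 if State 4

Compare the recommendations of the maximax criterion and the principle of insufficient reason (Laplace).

maximax → III; laplace → III (agree)

Row maxima: I=0.6, II=8.9, III=9.9
Best best-case = 9.9 → III.
Row averages: I=-0.5, II=0.525, III=5.4
Highest average = 5.4 → III.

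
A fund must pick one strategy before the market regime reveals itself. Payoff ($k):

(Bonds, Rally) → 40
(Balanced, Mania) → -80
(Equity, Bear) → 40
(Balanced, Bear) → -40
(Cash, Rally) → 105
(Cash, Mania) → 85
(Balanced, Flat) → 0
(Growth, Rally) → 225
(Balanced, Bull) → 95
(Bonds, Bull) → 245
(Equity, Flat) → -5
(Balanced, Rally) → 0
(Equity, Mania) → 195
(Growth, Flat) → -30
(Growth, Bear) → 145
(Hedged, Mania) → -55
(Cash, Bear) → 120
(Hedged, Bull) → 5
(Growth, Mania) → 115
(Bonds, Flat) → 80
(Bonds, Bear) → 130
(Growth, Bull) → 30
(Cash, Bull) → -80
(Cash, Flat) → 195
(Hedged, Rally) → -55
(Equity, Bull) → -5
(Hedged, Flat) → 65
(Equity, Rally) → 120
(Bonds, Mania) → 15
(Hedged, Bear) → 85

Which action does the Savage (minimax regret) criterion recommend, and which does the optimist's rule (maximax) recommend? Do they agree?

Column bests: Bear=145, Flat=195, Bull=245, Rally=225, Mania=195.
Balanced regrets: 185, 195, 150, 225, 275 → max 275
Hedged regrets: 60, 130, 240, 280, 250 → max 280
Equity regrets: 105, 200, 250, 105, 0 → max 250
Cash regrets: 25, 0, 325, 120, 110 → max 325
Growth regrets: 0, 225, 215, 0, 80 → max 225
Bonds regrets: 15, 115, 0, 185, 180 → max 185
Smallest max regret = 185 → Bonds.
Row maxima: Balanced=95, Hedged=85, Equity=195, Cash=195, Growth=225, Bonds=245
Best best-case = 245 → Bonds.

minimax regret → Bonds; maximax → Bonds (agree)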